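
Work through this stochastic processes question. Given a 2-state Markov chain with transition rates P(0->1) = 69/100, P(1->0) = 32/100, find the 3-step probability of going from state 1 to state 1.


Computing P^3 by matrix multiplication.
P = [[0.3100, 0.6900], [0.3200, 0.6800]]
After raising P to the power 3:
P^3(1,1) = 0.6832

0.6832


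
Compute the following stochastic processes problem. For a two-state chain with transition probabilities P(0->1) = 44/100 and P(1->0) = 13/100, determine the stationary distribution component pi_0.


Stationary distribution: pi_0 = p10/(p01+p10), pi_1 = p01/(p01+p10)
p01 = 0.4400, p10 = 0.1300
pi_0 = 0.2281

0.2281


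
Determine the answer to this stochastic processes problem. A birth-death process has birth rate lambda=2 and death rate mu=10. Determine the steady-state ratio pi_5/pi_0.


For birth-death process, pi_n/pi_0 = (lambda/mu)^n
= (2/10)^5
= 3.2000e-04

3.2000e-04


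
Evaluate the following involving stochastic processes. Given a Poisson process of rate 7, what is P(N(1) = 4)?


P(N(t)=k) = (lambda*t)^k * exp(-lambda*t) / k!
lambda*t = 7
= 7^4 * exp(-7) / 4!
= 2401 * 9.1188e-04 / 24
= 0.0912

0.0912


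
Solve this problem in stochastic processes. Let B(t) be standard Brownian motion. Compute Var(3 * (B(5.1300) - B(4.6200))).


Var(alpha*(B(t)-B(s))) = alpha^2 * (t-s)
= 3^2 * (5.1300 - 4.6200)
= 9 * 0.5100
= 4.5900

4.5900


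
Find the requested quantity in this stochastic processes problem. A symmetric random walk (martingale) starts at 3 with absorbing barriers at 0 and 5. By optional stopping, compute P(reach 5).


By optional stopping theorem: E(M at tau) = M(0) = 3
P(hit 5)*5 + P(hit 0)*0 = 3
P(hit 5) = (3 - 0)/(5 - 0) = 3/5 = 0.6000

0.6000


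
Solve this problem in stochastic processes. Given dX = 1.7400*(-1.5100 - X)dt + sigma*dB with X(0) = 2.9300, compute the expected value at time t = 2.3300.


E[X(t)] = mu + (X(0) - mu)*exp(-theta*t)
= -1.5100 + (2.9300 - -1.5100)*exp(-1.7400*2.3300)
= -1.5100 + 4.4400 * 0.0173
= -1.4330

-1.4330


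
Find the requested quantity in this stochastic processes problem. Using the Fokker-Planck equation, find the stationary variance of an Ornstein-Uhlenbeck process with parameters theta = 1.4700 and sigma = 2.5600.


Stationary variance = sigma^2 / (2*theta)
= 2.5600^2 / (2*1.4700)
= 6.5536 / 2.9400
= 2.2291

2.2291


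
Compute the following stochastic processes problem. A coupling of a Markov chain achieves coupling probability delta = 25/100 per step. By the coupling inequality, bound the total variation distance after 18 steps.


TV distance bound <= (1-delta)^n
= (1 - 0.2500)^18
= 0.7500^18
= 0.0056

0.0056


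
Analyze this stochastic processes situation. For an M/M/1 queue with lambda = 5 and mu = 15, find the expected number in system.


rho = 5/15 = 0.3333
L = rho/(1-rho)
= 0.3333/0.6667
= 0.5000

0.5000


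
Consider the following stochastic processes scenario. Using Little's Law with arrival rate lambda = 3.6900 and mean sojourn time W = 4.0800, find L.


Little's Law: L = lambda * W
= 3.6900 * 4.0800
= 15.0552

15.0552


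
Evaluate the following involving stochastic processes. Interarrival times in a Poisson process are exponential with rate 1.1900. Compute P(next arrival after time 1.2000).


P(X > t) = exp(-lambda * t)
= exp(-1.1900 * 1.2000)
= exp(-1.4280) = 0.2398

0.2398


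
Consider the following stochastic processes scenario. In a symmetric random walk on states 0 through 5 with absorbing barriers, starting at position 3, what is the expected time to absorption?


For symmetric RW on 0,...,N with absorbing barriers, E(i) = i*(N-i)
E(3) = 3 * 2 = 6

6


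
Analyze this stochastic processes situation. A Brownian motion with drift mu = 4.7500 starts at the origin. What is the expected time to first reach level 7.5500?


Expected first passage time = a/mu
= 7.5500/4.7500
= 1.5895

1.5895


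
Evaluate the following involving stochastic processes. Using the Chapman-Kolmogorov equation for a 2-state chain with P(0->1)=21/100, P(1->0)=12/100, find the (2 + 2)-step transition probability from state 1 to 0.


P^4 = P^2 * P^2
Computing via matrix multiplication of the transition matrix.
Entry (1,0) of P^4 = 0.2904

0.2904


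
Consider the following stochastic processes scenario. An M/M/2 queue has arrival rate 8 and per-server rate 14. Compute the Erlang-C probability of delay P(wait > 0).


a = lambda/mu = 0.5714
rho = a/c = 0.2857
Erlang-C formula applied:
C(c,a) = 0.1270

0.1270


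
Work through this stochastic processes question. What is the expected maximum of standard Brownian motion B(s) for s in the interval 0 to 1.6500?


E(max B(s)) = sqrt(2t/pi)
= sqrt(2*1.6500/pi)
= sqrt(1.0504)
= 1.0249

1.0249


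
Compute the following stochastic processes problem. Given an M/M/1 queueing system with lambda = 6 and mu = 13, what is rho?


rho = lambda/mu
= 6/13
= 0.4615

0.4615


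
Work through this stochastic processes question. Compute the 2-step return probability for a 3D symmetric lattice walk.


P(return in 2 steps) = P(reverse first step) = 1/(2d)
= 1/6
= 0.1667

0.1667


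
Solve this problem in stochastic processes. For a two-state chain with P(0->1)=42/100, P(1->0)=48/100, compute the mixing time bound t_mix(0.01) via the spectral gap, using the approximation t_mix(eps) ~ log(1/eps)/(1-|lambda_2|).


lambda_2 = |1 - p01 - p10| = |1 - 0.4200 - 0.4800| = 0.1000
t_mix ~ log(1/eps)/(1 - |lambda_2|)
= log(100)/(1 - 0.1000) = 4.6052/0.9000
= 5.1169

5.1169


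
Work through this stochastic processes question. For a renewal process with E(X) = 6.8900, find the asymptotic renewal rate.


Long-run renewal rate = 1/E(X)
= 1/6.8900
= 0.1451

0.1451


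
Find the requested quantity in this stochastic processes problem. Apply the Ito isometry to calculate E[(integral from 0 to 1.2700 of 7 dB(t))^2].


By Ito isometry: E[(int f dB)^2] = int f^2 dt
= 7^2 * 1.2700
= 49 * 1.2700 = 62.2300

62.2300


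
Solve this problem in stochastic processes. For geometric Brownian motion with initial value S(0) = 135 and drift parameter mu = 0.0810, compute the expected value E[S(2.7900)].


E[S(t)] = S(0) * exp(mu * t)
= 135 * exp(0.0810 * 2.7900)
= 135 * 1.2536
= 169.2310

169.2310


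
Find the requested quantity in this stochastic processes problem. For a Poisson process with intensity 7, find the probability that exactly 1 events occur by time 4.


P(N(t)=k) = (lambda*t)^k * exp(-lambda*t) / k!
lambda*t = 28
= 28^1 * exp(-28) / 1!
= 28 * 6.9144e-13 / 1
= 1.9360e-11

1.9360e-11


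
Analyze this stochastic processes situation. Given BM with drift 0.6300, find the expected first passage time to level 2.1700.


Expected first passage time = a/mu
= 2.1700/0.6300
= 3.4444

3.4444


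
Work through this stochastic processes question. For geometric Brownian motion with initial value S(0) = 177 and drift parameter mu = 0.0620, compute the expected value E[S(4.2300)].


E[S(t)] = S(0) * exp(mu * t)
= 177 * exp(0.0620 * 4.2300)
= 177 * 1.2999
= 230.0760

230.0760


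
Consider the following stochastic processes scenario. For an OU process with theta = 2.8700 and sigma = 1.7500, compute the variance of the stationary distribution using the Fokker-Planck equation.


Stationary variance = sigma^2 / (2*theta)
= 1.7500^2 / (2*2.8700)
= 3.0625 / 5.7400
= 0.5335

0.5335


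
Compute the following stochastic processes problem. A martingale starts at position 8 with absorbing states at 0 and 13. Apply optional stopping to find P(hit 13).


By optional stopping theorem: E(M at tau) = M(0) = 8
P(hit 13)*13 + P(hit 0)*0 = 8
P(hit 13) = (8 - 0)/(13 - 0) = 8/13 = 0.6154

0.6154


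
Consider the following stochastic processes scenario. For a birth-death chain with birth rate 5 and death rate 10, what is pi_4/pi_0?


For birth-death process, pi_n/pi_0 = (lambda/mu)^n
= (5/10)^4
= 0.0625

0.0625


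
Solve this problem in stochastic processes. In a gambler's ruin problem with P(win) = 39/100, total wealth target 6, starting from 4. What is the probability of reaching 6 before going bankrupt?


Gambler's ruin formula:
r = q/p = 0.6100/0.3900 = 1.5641
P(win) = (1 - r^i)/(1 - r^N)
= (1 - 1.5641^4)/(1 - 1.5641^6)
= 0.3654

0.3654


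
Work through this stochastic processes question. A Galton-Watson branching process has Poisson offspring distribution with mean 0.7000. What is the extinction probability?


Since mu = 0.7000 <= 1, extinction probability = 1.

1.0000


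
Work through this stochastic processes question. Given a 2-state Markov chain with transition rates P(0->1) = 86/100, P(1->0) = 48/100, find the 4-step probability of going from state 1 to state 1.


Computing P^4 by matrix multiplication.
P = [[0.1400, 0.8600], [0.4800, 0.5200]]
After raising P to the power 4:
P^4(1,1) = 0.6466

0.6466


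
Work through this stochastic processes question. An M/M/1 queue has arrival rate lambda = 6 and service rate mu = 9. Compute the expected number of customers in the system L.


rho = 6/9 = 0.6667
L = rho/(1-rho)
= 0.6667/0.3333
= 2.0000

2.0000


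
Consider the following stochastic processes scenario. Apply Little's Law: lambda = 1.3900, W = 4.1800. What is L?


Little's Law: L = lambda * W
= 1.3900 * 4.1800
= 5.8102

5.8102


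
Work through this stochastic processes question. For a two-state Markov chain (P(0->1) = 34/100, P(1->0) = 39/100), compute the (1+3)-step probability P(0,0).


P^4 = P^1 * P^3
Computing via matrix multiplication of the transition matrix.
Entry (0,0) of P^4 = 0.5367

0.5367


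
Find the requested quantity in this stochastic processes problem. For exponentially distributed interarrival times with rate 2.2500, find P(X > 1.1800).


P(X > t) = exp(-lambda * t)
= exp(-2.2500 * 1.1800)
= exp(-2.6550) = 0.0703

0.0703


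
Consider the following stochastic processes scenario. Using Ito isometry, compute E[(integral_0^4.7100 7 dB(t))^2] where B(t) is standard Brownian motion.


By Ito isometry: E[(int f dB)^2] = int f^2 dt
= 7^2 * 4.7100
= 49 * 4.7100 = 230.7900

230.7900


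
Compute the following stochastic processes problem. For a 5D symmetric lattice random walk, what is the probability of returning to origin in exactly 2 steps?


P(return in 2 steps) = P(reverse first step) = 1/(2d)
= 1/10
= 0.1000

0.1000


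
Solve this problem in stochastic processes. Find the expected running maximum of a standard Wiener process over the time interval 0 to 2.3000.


E(max B(s)) = sqrt(2t/pi)
= sqrt(2*2.3000/pi)
= sqrt(1.4642)
= 1.2101

1.2101


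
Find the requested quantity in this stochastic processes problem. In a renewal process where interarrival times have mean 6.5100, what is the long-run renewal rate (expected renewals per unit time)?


Long-run renewal rate = 1/E(X)
= 1/6.5100
= 0.1536

0.1536


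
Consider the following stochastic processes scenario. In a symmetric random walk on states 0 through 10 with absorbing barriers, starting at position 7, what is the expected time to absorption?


For symmetric RW on 0,...,N with absorbing barriers, E(i) = i*(N-i)
E(7) = 7 * 3 = 21

21


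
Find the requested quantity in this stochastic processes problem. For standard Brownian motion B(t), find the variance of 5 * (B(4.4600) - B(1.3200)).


Var(alpha*(B(t)-B(s))) = alpha^2 * (t-s)
= 5^2 * (4.4600 - 1.3200)
= 25 * 3.1400
= 78.5000

78.5000


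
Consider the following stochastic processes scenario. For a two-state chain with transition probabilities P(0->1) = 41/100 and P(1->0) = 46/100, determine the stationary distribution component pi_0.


Stationary distribution: pi_0 = p10/(p01+p10), pi_1 = p01/(p01+p10)
p01 = 0.4100, p10 = 0.4600
pi_0 = 0.5287

0.5287


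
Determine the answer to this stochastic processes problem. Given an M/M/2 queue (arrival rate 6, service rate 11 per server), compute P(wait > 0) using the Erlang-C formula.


a = lambda/mu = 0.5455
rho = a/c = 0.2727
Erlang-C formula applied:
C(c,a) = 0.1169

0.1169


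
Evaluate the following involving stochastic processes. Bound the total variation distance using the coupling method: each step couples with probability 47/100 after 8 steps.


TV distance bound <= (1-delta)^n
= (1 - 0.4700)^8
= 0.5300^8
= 0.0062

0.0062


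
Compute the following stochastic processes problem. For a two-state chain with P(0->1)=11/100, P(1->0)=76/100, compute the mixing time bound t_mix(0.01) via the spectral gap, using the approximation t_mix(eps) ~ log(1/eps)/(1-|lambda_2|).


lambda_2 = |1 - p01 - p10| = |1 - 0.1100 - 0.7600| = 0.1300
t_mix ~ log(1/eps)/(1 - |lambda_2|)
= log(100)/(1 - 0.1300) = 4.6052/0.8700
= 5.2933

5.2933


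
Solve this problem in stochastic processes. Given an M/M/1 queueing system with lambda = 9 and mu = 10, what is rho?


rho = lambda/mu
= 9/10
= 0.9000

0.9000


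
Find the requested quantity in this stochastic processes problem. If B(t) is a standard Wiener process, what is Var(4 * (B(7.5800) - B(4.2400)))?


Var(alpha*(B(t)-B(s))) = alpha^2 * (t-s)
= 4^2 * (7.5800 - 4.2400)
= 16 * 3.3400
= 53.4400

53.4400


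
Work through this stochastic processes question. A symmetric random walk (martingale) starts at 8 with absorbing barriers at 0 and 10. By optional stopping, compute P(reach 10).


By optional stopping theorem: E(M at tau) = M(0) = 8
P(hit 10)*10 + P(hit 0)*0 = 8
P(hit 10) = (8 - 0)/(10 - 0) = 4/5 = 0.8000

0.8000


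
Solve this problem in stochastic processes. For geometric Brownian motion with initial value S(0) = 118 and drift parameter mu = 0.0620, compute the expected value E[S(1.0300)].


E[S(t)] = S(0) * exp(mu * t)
= 118 * exp(0.0620 * 1.0300)
= 118 * 1.0659
= 125.7813

125.7813


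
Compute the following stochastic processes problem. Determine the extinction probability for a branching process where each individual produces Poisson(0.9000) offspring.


Since mu = 0.9000 <= 1, extinction probability = 1.

1.0000


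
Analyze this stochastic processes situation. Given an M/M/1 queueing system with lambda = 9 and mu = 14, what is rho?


rho = lambda/mu
= 9/14
= 0.6429

0.6429


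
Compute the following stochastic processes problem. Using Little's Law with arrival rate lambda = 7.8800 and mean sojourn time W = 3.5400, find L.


Little's Law: L = lambda * W
= 7.8800 * 3.5400
= 27.8952

27.8952


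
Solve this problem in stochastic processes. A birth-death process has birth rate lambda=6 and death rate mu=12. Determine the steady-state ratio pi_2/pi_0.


For birth-death process, pi_n/pi_0 = (lambda/mu)^n
= (6/12)^2
= 0.2500

0.2500


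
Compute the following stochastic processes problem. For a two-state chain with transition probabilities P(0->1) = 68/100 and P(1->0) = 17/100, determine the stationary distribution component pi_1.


Stationary distribution: pi_0 = p10/(p01+p10), pi_1 = p01/(p01+p10)
p01 = 0.6800, p10 = 0.1700
pi_1 = 0.8000

0.8000


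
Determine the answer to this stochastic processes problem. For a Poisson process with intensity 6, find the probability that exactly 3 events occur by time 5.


P(N(t)=k) = (lambda*t)^k * exp(-lambda*t) / k!
lambda*t = 30
= 30^3 * exp(-30) / 3!
= 27000 * 9.3576e-14 / 6
= 4.2109e-10

4.2109e-10


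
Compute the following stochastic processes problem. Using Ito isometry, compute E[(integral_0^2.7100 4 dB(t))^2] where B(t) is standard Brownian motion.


By Ito isometry: E[(int f dB)^2] = int f^2 dt
= 4^2 * 2.7100
= 16 * 2.7100 = 43.3600

43.3600


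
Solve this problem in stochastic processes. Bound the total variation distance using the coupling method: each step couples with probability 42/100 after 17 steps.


TV distance bound <= (1-delta)^n
= (1 - 0.4200)^17
= 0.5800^17
= 9.5121e-05

9.5121e-05


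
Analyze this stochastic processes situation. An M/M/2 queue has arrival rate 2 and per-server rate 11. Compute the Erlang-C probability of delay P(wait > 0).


a = lambda/mu = 0.1818
rho = a/c = 0.0909
Erlang-C formula applied:
C(c,a) = 0.0152

0.0152


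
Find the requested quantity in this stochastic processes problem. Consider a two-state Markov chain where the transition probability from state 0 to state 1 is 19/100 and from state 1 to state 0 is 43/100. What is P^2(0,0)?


Computing P^2 by matrix multiplication.
P = [[0.8100, 0.1900], [0.4300, 0.5700]]
After raising P to the power 2:
P^2(0,0) = 0.7378

0.7378


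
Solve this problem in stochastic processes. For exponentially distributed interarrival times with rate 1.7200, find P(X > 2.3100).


P(X > t) = exp(-lambda * t)
= exp(-1.7200 * 2.3100)
= exp(-3.9732) = 0.0188

0.0188


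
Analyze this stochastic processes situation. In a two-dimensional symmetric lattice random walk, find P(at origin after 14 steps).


P = C(14,7)^2 / 4^14
= 3432^2 / 268435456
= 11778624 / 268435456
= 0.0439

0.0439


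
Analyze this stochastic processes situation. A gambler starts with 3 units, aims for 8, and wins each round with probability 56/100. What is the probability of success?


Gambler's ruin formula:
r = q/p = 0.4400/0.5600 = 0.7857
P(win) = (1 - r^i)/(1 - r^N)
= (1 - 0.7857^3)/(1 - 0.7857^8)
= 0.6024

0.6024


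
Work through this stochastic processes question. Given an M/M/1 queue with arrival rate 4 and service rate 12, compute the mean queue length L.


rho = 4/12 = 0.3333
L = rho/(1-rho)
= 0.3333/0.6667
= 0.5000

0.5000


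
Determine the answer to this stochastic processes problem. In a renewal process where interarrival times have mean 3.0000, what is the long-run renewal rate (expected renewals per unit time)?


Long-run renewal rate = 1/E(X)
= 1/3.0000
= 0.3333

0.3333


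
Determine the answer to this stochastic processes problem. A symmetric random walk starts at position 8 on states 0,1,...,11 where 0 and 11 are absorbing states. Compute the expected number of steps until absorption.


For symmetric RW on 0,...,N with absorbing barriers, E(i) = i*(N-i)
E(8) = 8 * 3 = 24

24


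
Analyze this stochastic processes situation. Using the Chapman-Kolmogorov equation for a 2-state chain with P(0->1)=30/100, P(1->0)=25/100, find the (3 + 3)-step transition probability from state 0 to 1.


P^6 = P^3 * P^3
Computing via matrix multiplication of the transition matrix.
Entry (0,1) of P^6 = 0.5409

0.5409


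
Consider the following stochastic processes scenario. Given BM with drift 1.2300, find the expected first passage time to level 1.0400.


Expected first passage time = a/mu
= 1.0400/1.2300
= 0.8455

0.8455


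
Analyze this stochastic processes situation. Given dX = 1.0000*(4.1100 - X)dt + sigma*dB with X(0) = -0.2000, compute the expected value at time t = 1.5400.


E[X(t)] = mu + (X(0) - mu)*exp(-theta*t)
= 4.1100 + (-0.2000 - 4.1100)*exp(-1.0000*1.5400)
= 4.1100 + -4.3100 * 0.2144
= 3.1860

3.1860


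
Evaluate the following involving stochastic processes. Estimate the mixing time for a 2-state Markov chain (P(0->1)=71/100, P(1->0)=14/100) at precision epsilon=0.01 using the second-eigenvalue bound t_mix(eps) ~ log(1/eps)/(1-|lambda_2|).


lambda_2 = |1 - p01 - p10| = |1 - 0.7100 - 0.1400| = 0.1500
t_mix ~ log(1/eps)/(1 - |lambda_2|)
= log(100)/(1 - 0.1500) = 4.6052/0.8500
= 5.4178

5.4178


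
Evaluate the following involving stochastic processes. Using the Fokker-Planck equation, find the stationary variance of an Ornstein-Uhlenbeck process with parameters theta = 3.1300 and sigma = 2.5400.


Stationary variance = sigma^2 / (2*theta)
= 2.5400^2 / (2*3.1300)
= 6.4516 / 6.2600
= 1.0306

1.0306


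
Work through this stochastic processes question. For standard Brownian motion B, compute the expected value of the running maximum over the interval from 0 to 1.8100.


E(max B(s)) = sqrt(2t/pi)
= sqrt(2*1.8100/pi)
= sqrt(1.1523)
= 1.0734

1.0734


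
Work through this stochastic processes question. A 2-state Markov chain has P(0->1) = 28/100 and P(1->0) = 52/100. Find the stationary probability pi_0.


Stationary distribution: pi_0 = p10/(p01+p10), pi_1 = p01/(p01+p10)
p01 = 0.2800, p10 = 0.5200
pi_0 = 0.6500

0.6500


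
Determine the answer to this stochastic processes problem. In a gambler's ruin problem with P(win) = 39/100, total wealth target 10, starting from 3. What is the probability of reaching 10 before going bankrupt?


Gambler's ruin formula:
r = q/p = 0.6100/0.3900 = 1.5641
P(win) = (1 - r^i)/(1 - r^N)
= (1 - 1.5641^3)/(1 - 1.5641^10)
= 0.0326

0.0326


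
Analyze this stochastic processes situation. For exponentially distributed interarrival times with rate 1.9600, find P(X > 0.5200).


P(X > t) = exp(-lambda * t)
= exp(-1.9600 * 0.5200)
= exp(-1.0192) = 0.3609

0.3609


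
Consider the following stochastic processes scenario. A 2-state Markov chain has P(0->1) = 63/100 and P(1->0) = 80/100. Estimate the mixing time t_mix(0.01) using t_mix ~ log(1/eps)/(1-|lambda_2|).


lambda_2 = |1 - p01 - p10| = |1 - 0.6300 - 0.8000| = 0.4300
t_mix ~ log(1/eps)/(1 - |lambda_2|)
= log(100)/(1 - 0.4300) = 4.6052/0.5700
= 8.0792

8.0792


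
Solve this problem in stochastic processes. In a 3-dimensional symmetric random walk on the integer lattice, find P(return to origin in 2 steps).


P(return in 2 steps) = P(reverse first step) = 1/(2d)
= 1/6
= 0.1667

0.1667


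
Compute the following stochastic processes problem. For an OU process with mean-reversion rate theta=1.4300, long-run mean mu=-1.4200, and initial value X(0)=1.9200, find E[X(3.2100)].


E[X(t)] = mu + (X(0) - mu)*exp(-theta*t)
= -1.4200 + (1.9200 - -1.4200)*exp(-1.4300*3.2100)
= -1.4200 + 3.3400 * 0.0101
= -1.3861

-1.3861


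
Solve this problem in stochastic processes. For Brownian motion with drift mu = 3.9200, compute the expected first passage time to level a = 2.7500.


Expected first passage time = a/mu
= 2.7500/3.9200
= 0.7015

0.7015


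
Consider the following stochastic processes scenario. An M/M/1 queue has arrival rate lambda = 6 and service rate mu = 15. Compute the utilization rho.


rho = lambda/mu
= 6/15
= 0.4000

0.4000


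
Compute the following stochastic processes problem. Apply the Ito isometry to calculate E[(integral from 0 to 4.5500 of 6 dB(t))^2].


By Ito isometry: E[(int f dB)^2] = int f^2 dt
= 6^2 * 4.5500
= 36 * 4.5500 = 163.8000

163.8000


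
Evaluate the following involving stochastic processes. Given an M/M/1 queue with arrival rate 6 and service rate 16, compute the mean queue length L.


rho = 6/16 = 0.3750
L = rho/(1-rho)
= 0.3750/0.6250
= 0.6000

0.6000


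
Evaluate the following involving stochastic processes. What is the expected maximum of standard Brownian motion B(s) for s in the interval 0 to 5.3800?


E(max B(s)) = sqrt(2t/pi)
= sqrt(2*5.3800/pi)
= sqrt(3.4250)
= 1.8507

1.8507


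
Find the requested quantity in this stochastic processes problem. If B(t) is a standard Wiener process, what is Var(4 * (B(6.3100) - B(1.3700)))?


Var(alpha*(B(t)-B(s))) = alpha^2 * (t-s)
= 4^2 * (6.3100 - 1.3700)
= 16 * 4.9400
= 79.0400

79.0400


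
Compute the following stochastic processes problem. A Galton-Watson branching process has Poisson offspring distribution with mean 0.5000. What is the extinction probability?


Since mu = 0.5000 <= 1, extinction probability = 1.

1.0000


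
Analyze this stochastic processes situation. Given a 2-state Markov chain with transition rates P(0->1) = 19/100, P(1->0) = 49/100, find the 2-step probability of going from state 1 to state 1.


Computing P^2 by matrix multiplication.
P = [[0.8100, 0.1900], [0.4900, 0.5100]]
After raising P to the power 2:
P^2(1,1) = 0.3532

0.3532


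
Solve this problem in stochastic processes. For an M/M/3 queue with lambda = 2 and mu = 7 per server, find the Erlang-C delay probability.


a = lambda/mu = 0.2857
rho = a/c = 0.0952
Erlang-C formula applied:
C(c,a) = 0.0032

0.0032


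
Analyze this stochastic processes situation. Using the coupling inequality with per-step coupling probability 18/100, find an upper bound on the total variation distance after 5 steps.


TV distance bound <= (1-delta)^n
= (1 - 0.1800)^5
= 0.8200^5
= 0.3707

0.3707


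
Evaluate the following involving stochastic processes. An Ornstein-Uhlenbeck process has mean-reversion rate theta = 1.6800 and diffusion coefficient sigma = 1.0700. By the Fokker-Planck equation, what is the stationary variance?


Stationary variance = sigma^2 / (2*theta)
= 1.0700^2 / (2*1.6800)
= 1.1449 / 3.3600
= 0.3407

0.3407


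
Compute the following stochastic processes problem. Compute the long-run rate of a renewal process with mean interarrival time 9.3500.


Long-run renewal rate = 1/E(X)
= 1/9.3500
= 0.1070

0.1070


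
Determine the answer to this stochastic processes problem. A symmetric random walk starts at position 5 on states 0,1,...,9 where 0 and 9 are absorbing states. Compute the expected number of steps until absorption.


For symmetric RW on 0,...,N with absorbing barriers, E(i) = i*(N-i)
E(5) = 5 * 4 = 20

20


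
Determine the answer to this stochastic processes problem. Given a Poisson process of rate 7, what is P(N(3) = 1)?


P(N(t)=k) = (lambda*t)^k * exp(-lambda*t) / k!
lambda*t = 21
= 21^1 * exp(-21) / 1!
= 21 * 7.5826e-10 / 1
= 1.5923e-08

1.5923e-08


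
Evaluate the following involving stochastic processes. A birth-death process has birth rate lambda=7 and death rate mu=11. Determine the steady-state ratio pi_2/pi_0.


For birth-death process, pi_n/pi_0 = (lambda/mu)^n
= (7/11)^2
= 0.4050

0.4050


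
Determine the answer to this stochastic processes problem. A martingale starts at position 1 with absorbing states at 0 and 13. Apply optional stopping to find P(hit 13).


By optional stopping theorem: E(M at tau) = M(0) = 1
P(hit 13)*13 + P(hit 0)*0 = 1
P(hit 13) = (1 - 0)/(13 - 0) = 1/13 = 0.0769

0.0769


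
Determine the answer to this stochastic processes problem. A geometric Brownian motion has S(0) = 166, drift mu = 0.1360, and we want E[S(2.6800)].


E[S(t)] = S(0) * exp(mu * t)
= 166 * exp(0.1360 * 2.6800)
= 166 * 1.4398
= 239.0010

239.0010


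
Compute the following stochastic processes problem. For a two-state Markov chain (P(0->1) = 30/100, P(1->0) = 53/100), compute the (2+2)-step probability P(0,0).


P^4 = P^2 * P^2
Computing via matrix multiplication of the transition matrix.
Entry (0,0) of P^4 = 0.6389

0.6389


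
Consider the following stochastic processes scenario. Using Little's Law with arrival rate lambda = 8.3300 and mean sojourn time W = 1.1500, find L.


Little's Law: L = lambda * W
= 8.3300 * 1.1500
= 9.5795

9.5795


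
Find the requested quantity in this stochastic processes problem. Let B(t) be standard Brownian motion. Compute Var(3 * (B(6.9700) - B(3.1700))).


Var(alpha*(B(t)-B(s))) = alpha^2 * (t-s)
= 3^2 * (6.9700 - 3.1700)
= 9 * 3.8000
= 34.2000

34.2000


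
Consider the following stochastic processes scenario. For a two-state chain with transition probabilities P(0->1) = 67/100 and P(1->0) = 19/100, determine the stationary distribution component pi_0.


Stationary distribution: pi_0 = p10/(p01+p10), pi_1 = p01/(p01+p10)
p01 = 0.6700, p10 = 0.1900
pi_0 = 0.2209

0.2209


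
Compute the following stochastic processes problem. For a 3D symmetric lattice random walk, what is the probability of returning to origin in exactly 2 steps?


P(return in 2 steps) = P(reverse first step) = 1/(2d)
= 1/6
= 0.1667

0.1667


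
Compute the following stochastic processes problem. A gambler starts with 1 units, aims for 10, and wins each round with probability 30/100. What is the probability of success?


Gambler's ruin formula:
r = q/p = 0.7000/0.3000 = 2.3333
P(win) = (1 - r^i)/(1 - r^N)
= (1 - 2.3333^1)/(1 - 2.3333^10)
= 2.7878e-04

2.7878e-04


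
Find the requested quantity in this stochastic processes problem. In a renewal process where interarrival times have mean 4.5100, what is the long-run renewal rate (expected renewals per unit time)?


Long-run renewal rate = 1/E(X)
= 1/4.5100
= 0.2217

0.2217


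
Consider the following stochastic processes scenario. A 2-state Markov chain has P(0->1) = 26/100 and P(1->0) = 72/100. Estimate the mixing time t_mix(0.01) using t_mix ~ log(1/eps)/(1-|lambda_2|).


lambda_2 = |1 - p01 - p10| = |1 - 0.2600 - 0.7200| = 0.0200
t_mix ~ log(1/eps)/(1 - |lambda_2|)
= log(100)/(1 - 0.0200) = 4.6052/0.9800
= 4.6992

4.6992


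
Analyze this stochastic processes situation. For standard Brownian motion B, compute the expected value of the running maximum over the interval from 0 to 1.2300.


E(max B(s)) = sqrt(2t/pi)
= sqrt(2*1.2300/pi)
= sqrt(0.7830)
= 0.8849

0.8849


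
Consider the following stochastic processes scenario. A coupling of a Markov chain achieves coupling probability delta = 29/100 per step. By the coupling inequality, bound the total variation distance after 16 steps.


TV distance bound <= (1-delta)^n
= (1 - 0.2900)^16
= 0.7100^16
= 0.0042

0.0042


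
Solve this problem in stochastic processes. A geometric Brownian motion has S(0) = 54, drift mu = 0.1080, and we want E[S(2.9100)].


E[S(t)] = S(0) * exp(mu * t)
= 54 * exp(0.1080 * 2.9100)
= 54 * 1.3693
= 73.9407

73.9407


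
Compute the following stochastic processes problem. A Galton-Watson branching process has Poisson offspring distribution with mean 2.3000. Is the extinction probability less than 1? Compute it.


Since mu = 2.3000 > 1, extinction prob q < 1.
Solve s = exp(mu*(s-1)) iteratively.
q = 0.1376

0.1376


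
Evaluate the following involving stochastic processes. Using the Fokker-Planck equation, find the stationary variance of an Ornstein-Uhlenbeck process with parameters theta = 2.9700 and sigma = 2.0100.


Stationary variance = sigma^2 / (2*theta)
= 2.0100^2 / (2*2.9700)
= 4.0401 / 5.9400
= 0.6802

0.6802


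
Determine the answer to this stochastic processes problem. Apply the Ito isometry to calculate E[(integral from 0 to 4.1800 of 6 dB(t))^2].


By Ito isometry: E[(int f dB)^2] = int f^2 dt
= 6^2 * 4.1800
= 36 * 4.1800 = 150.4800

150.4800


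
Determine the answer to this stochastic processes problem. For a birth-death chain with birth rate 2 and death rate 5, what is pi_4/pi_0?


For birth-death process, pi_n/pi_0 = (lambda/mu)^n
= (2/5)^4
= 0.0256

0.0256


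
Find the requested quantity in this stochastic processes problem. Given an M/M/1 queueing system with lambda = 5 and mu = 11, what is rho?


rho = lambda/mu
= 5/11
= 0.4545

0.4545


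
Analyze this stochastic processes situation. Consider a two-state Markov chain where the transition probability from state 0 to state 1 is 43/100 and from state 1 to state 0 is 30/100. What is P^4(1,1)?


Computing P^4 by matrix multiplication.
P = [[0.5700, 0.4300], [0.3000, 0.7000]]
After raising P to the power 4:
P^4(1,1) = 0.5912

0.5912


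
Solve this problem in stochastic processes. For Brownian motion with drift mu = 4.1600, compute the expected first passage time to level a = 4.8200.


Expected first passage time = a/mu
= 4.8200/4.1600
= 1.1587

1.1587


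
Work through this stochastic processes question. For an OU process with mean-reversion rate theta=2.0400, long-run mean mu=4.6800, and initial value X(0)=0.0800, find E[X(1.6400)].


E[X(t)] = mu + (X(0) - mu)*exp(-theta*t)
= 4.6800 + (0.0800 - 4.6800)*exp(-2.0400*1.6400)
= 4.6800 + -4.6000 * 0.0352
= 4.5179

4.5179


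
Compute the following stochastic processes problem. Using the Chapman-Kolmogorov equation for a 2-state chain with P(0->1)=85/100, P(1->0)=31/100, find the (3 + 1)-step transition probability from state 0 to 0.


P^4 = P^3 * P^1
Computing via matrix multiplication of the transition matrix.
Entry (0,0) of P^4 = 0.2677

0.2677


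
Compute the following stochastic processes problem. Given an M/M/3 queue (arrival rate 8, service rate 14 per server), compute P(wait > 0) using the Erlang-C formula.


a = lambda/mu = 0.5714
rho = a/c = 0.1905
Erlang-C formula applied:
C(c,a) = 0.0217

0.0217


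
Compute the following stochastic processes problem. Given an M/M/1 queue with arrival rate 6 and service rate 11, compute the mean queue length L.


rho = 6/11 = 0.5455
L = rho/(1-rho)
= 0.5455/0.4545
= 1.2000

1.2000


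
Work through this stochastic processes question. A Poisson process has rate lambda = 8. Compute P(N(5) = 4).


P(N(t)=k) = (lambda*t)^k * exp(-lambda*t) / k!
lambda*t = 40
= 40^4 * exp(-40) / 4!
= 2560000 * 4.2484e-18 / 24
= 4.5316e-13

4.5316e-13


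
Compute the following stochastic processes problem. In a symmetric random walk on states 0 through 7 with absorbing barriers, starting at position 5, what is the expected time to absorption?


For symmetric RW on 0,...,N with absorbing barriers, E(i) = i*(N-i)
E(5) = 5 * 2 = 10

10


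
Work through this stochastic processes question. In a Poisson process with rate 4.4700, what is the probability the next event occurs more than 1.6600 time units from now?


P(X > t) = exp(-lambda * t)
= exp(-4.4700 * 1.6600)
= exp(-7.4202) = 5.9903e-04

5.9903e-04


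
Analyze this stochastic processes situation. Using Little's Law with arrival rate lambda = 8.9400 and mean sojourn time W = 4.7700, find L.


Little's Law: L = lambda * W
= 8.9400 * 4.7700
= 42.6438

42.6438


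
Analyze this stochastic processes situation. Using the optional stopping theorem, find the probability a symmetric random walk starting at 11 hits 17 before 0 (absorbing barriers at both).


By optional stopping theorem: E(M at tau) = M(0) = 11
P(hit 17)*17 + P(hit 0)*0 = 11
P(hit 17) = (11 - 0)/(17 - 0) = 11/17 = 0.6471

0.6471


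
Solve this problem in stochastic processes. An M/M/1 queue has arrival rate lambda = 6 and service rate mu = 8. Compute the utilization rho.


rho = lambda/mu
= 6/8
= 0.7500

0.7500


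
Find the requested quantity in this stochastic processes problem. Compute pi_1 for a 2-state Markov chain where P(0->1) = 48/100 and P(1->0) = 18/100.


Stationary distribution: pi_0 = p10/(p01+p10), pi_1 = p01/(p01+p10)
p01 = 0.4800, p10 = 0.1800
pi_1 = 0.7273

0.7273


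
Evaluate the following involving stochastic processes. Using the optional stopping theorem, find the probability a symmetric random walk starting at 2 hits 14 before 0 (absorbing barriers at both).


By optional stopping theorem: E(M at tau) = M(0) = 2
P(hit 14)*14 + P(hit 0)*0 = 2
P(hit 14) = (2 - 0)/(14 - 0) = 1/7 = 0.1429

0.1429


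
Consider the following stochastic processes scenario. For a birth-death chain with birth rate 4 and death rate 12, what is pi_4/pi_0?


For birth-death process, pi_n/pi_0 = (lambda/mu)^n
= (4/12)^4
= 0.0123

0.0123


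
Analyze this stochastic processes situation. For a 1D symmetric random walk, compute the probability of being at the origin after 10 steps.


P(S(10) = 0) = C(10,5) / 4^5
= 252 / 1024
= 0.2461

0.2461


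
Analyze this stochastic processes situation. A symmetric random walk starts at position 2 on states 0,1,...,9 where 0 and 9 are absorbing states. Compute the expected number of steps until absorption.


For symmetric RW on 0,...,N with absorbing barriers, E(i) = i*(N-i)
E(2) = 2 * 7 = 14

14


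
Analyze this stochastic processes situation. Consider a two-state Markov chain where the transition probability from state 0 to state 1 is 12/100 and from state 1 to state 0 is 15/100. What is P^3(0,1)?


Computing P^3 by matrix multiplication.
P = [[0.8800, 0.1200], [0.1500, 0.8500]]
After raising P to the power 3:
P^3(0,1) = 0.2715

0.2715


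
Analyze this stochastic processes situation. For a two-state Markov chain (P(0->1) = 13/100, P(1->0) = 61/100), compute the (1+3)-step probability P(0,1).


P^4 = P^1 * P^3
Computing via matrix multiplication of the transition matrix.
Entry (0,1) of P^4 = 0.1749

0.1749


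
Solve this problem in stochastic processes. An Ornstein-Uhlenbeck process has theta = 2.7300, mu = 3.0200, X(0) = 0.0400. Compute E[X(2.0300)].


E[X(t)] = mu + (X(0) - mu)*exp(-theta*t)
= 3.0200 + (0.0400 - 3.0200)*exp(-2.7300*2.0300)
= 3.0200 + -2.9800 * 0.0039
= 3.0083

3.0083


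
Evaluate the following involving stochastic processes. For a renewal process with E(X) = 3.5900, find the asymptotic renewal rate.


Long-run renewal rate = 1/E(X)
= 1/3.5900
= 0.2786

0.2786


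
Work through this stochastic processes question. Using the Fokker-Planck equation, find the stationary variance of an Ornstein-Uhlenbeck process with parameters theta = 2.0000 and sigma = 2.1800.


Stationary variance = sigma^2 / (2*theta)
= 2.1800^2 / (2*2.0000)
= 4.7524 / 4.0000
= 1.1881

1.1881


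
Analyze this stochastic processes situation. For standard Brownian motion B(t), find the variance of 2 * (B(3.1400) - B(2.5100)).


Var(alpha*(B(t)-B(s))) = alpha^2 * (t-s)
= 2^2 * (3.1400 - 2.5100)
= 4 * 0.6300
= 2.5200

2.5200


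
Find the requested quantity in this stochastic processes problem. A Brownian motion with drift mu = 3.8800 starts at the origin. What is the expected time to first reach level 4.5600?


Expected first passage time = a/mu
= 4.5600/3.8800
= 1.1753

1.1753


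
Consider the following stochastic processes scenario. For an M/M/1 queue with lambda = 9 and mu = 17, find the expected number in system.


rho = 9/17 = 0.5294
L = rho/(1-rho)
= 0.5294/0.4706
= 1.1250

1.1250


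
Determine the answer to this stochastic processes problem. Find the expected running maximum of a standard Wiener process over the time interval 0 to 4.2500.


E(max B(s)) = sqrt(2t/pi)
= sqrt(2*4.2500/pi)
= sqrt(2.7056)
= 1.6449

1.6449


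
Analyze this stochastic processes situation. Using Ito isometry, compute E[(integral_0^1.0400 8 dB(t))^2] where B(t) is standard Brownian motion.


By Ito isometry: E[(int f dB)^2] = int f^2 dt
= 8^2 * 1.0400
= 64 * 1.0400 = 66.5600

66.5600


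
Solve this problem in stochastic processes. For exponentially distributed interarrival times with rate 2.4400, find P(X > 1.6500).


P(X > t) = exp(-lambda * t)
= exp(-2.4400 * 1.6500)
= exp(-4.0260) = 0.0178

0.0178


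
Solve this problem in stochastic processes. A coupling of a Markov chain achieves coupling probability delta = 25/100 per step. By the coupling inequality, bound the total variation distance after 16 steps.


TV distance bound <= (1-delta)^n
= (1 - 0.2500)^16
= 0.7500^16
= 0.0100

0.0100


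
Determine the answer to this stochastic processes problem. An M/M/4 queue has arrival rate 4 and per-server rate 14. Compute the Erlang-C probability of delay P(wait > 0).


a = lambda/mu = 0.2857
rho = a/c = 0.0714
Erlang-C formula applied:
C(c,a) = 2.2471e-04

2.2471e-04


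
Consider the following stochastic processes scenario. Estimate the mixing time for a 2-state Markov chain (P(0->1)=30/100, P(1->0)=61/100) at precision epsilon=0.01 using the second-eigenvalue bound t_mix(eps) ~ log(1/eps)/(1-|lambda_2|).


lambda_2 = |1 - p01 - p10| = |1 - 0.3000 - 0.6100| = 0.0900
t_mix ~ log(1/eps)/(1 - |lambda_2|)
= log(100)/(1 - 0.0900) = 4.6052/0.9100
= 5.0606

5.0606


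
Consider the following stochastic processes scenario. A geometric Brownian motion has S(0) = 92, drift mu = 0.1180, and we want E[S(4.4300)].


E[S(t)] = S(0) * exp(mu * t)
= 92 * exp(0.1180 * 4.4300)
= 92 * 1.6866
= 155.1711

155.1711


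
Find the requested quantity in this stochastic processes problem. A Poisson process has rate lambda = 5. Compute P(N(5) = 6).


P(N(t)=k) = (lambda*t)^k * exp(-lambda*t) / k!
lambda*t = 25
= 25^6 * exp(-25) / 6!
= 244140625 * 1.3888e-11 / 720
= 4.7092e-06

4.7092e-06


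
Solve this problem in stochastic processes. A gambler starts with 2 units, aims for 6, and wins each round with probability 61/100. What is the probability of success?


Gambler's ruin formula:
r = q/p = 0.3900/0.6100 = 0.6393
P(win) = (1 - r^i)/(1 - r^N)
= (1 - 0.6393^2)/(1 - 0.6393^6)
= 0.6346

0.6346
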